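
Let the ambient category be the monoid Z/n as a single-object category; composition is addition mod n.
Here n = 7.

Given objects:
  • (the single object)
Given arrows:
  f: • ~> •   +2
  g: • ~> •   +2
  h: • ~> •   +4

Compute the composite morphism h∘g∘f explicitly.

  0 +2≡2 +2≡4 +4≡1  (mod 7)
⟦path⟧: +1

Answer: +1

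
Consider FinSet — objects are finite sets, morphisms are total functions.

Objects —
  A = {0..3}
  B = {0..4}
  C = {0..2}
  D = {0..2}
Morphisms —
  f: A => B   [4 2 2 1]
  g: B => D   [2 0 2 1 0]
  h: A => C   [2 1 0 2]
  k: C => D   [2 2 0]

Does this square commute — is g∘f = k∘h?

1) trace f;g:
  0 f=>4 g=>0
  1 f=>2 g=>2
  2 f=>2 g=>2
  3 f=>1 g=>0
  composite₁ = [0 2 2 0]
2) trace h;k:
  0 h=>2 k=>0
  1 h=>1 k=>2
  2 h=>0 k=>2
  3 h=>2 k=>0
  composite₂ = [0 2 2 0]
Equal? same morphism ✓

Answer: COMMUTES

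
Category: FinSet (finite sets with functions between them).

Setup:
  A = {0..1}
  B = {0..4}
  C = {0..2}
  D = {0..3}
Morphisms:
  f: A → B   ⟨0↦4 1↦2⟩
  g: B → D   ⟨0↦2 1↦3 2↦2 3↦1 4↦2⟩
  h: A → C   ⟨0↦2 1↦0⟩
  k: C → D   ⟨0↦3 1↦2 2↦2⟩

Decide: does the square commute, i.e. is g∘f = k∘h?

Answer: DOES NOT COMMUTE

Work:
1) trace f;g:
  0 f→4 g→2
  1 f→2 g→2
  composite₁ = ⟨0↦2 1↦2⟩
2) trace h;k:
  0 h→2 k→2
  1 h→0 k→3
  composite₂ = ⟨0↦2 1↦3⟩
Equal? distinct morphisms ✗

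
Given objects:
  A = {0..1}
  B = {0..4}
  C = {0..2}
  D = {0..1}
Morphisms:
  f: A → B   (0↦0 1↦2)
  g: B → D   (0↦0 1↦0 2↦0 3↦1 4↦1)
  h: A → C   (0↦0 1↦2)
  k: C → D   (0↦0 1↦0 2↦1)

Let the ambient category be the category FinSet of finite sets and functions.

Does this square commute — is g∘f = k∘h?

Answer: DOES NOT COMMUTE

Trace:
Along f;g (path 1):
  0 f→0 g→0
  1 f→2 g→0
  result₁ = (0↦0 1↦0)
Along h;k (path 2):
  0 h→0 k→0
  1 h→2 k→1
  result₂ = (0↦0 1↦1)
Equal? NO — does not commute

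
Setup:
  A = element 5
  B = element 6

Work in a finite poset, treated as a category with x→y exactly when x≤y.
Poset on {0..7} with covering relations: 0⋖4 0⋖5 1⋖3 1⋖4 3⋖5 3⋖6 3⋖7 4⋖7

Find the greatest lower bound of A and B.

Answer: A∧B = 3

Derivation:
Common predecessors of 5,6: {1,3}
  1 ≤ 3
  3 ≤ 3
glb = 3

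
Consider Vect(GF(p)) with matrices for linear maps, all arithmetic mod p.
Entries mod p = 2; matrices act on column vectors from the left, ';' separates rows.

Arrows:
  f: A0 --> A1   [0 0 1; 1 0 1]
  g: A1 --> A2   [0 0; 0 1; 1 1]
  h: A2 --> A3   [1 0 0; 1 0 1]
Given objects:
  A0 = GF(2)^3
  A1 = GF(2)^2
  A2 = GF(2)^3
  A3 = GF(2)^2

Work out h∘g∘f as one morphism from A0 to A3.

  e0=⟨1,0,0⟩ f-->⟨0,1⟩ g-->⟨0,1,1⟩ h-->⟨0,1⟩
  e1=⟨0,1,0⟩ f-->⟨0,0⟩ g-->⟨0,0,0⟩ h-->⟨0,0⟩
  e2=⟨0,0,1⟩ f-->⟨1,1⟩ g-->⟨0,1,0⟩ h-->⟨0,0⟩
⟦path⟧: [0 0 0; 1 0 0]

Answer: [0 0 0; 1 0 0]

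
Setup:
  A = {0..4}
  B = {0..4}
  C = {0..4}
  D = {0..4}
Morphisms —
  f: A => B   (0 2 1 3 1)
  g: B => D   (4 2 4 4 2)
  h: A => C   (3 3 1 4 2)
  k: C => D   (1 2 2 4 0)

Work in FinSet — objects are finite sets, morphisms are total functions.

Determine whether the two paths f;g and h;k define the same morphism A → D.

Answer: DOES NOT COMMUTE

Derivation:
Path 1 = f;g:
  0 f=>0 g=>4
  1 f=>2 g=>4
  2 f=>1 g=>2
  3 f=>3 g=>4
  4 f=>1 g=>2
  composite₁ = (4 4 2 4 2)
Path 2 = h;k:
  0 h=>3 k=>4
  1 h=>3 k=>4
  2 h=>1 k=>2
  3 h=>4 k=>0
  4 h=>2 k=>2
  composite₂ = (4 4 2 0 2)
Equal? distinct morphisms ✗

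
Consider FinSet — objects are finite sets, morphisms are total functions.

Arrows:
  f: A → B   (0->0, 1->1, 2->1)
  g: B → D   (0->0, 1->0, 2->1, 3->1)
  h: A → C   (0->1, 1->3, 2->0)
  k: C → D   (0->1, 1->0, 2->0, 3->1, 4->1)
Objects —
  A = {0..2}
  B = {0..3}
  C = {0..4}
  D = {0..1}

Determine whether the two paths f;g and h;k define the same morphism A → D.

1) trace f;g:
  0 f→0 g→0
  1 f→1 g→0
  2 f→1 g→0
  result₁ = (0->0, 1->0, 2->0)
2) trace h;k:
  0 h→1 k→0
  1 h→3 k→1
  2 h→0 k→1
  result₂ = (0->0, 1->1, 2->1)
Equal? differ; not commutative

Answer: DOES NOT COMMUTE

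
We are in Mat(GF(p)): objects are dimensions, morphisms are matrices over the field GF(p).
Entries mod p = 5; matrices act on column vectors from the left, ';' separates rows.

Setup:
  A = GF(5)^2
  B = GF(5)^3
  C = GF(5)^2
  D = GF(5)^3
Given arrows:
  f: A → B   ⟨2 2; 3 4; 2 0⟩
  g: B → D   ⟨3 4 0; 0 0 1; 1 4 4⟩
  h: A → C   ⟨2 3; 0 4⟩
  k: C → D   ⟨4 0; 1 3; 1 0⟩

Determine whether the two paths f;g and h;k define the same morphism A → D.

Path 1 = f;g:
  e0=⟨1,0⟩ f→⟨2,3,2⟩ g→⟨3,2,2⟩
  e1=⟨0,1⟩ f→⟨2,4,0⟩ g→⟨2,0,3⟩
  result₁ = ⟨3 2; 2 0; 2 3⟩
Path 2 = h;k:
  e0=⟨1,0⟩ h→⟨2,0⟩ k→⟨3,2,2⟩
  e1=⟨0,1⟩ h→⟨3,4⟩ k→⟨2,0,3⟩
  result₂ = ⟨3 2; 2 0; 2 3⟩
Equal? equal; square commutes

Answer: COMMUTES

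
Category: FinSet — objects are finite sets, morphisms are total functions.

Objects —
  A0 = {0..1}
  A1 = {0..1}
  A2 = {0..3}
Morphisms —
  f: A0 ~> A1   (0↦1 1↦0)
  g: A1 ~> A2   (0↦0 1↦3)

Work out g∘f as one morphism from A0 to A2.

Answer: (0↦3 1↦0)

Trace:
  0 f~>1 g~>3
  1 f~>0 g~>0
composite: (0↦3 1↦0)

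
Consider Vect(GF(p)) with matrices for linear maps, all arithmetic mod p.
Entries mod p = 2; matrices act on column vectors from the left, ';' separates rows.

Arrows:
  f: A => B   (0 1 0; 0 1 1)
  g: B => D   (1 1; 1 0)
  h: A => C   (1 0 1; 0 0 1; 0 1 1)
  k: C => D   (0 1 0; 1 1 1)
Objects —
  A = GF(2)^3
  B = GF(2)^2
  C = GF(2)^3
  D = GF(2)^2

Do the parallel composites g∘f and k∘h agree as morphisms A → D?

Along f;g (path 1):
  e0=(1,0,0) f=>(0,0) g=>(0,0)
  e1=(0,1,0) f=>(1,1) g=>(0,1)
  e2=(0,0,1) f=>(0,1) g=>(1,0)
  ⟦path⟧₁ = (0 0 1; 0 1 0)
Along h;k (path 2):
  e0=(1,0,0) h=>(1,0,0) k=>(0,1)
  e1=(0,1,0) h=>(0,0,1) k=>(0,1)
  e2=(0,0,1) h=>(1,1,1) k=>(1,1)
  ⟦path⟧₂ = (0 0 1; 1 1 1)
Equal? differ; not commutative

Answer: DOES NOT COMMUTE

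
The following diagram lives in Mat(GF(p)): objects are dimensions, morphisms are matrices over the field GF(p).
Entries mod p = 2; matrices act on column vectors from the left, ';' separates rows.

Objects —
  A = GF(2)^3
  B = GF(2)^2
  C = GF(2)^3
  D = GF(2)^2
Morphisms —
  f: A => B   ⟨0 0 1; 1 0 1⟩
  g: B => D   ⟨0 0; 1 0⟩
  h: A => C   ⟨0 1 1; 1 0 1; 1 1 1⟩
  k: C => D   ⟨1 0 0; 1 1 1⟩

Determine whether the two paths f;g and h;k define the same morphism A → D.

1) trace f;g:
  e0=(1,0,0) f=>(0,1) g=>(0,0)
  e1=(0,1,0) f=>(0,0) g=>(0,0)
  e2=(0,0,1) f=>(1,1) g=>(0,1)
  result₁ = ⟨0 0 0; 0 0 1⟩
2) trace h;k:
  e0=(1,0,0) h=>(0,1,1) k=>(0,0)
  e1=(0,1,0) h=>(1,0,1) k=>(1,0)
  e2=(0,0,1) h=>(1,1,1) k=>(1,1)
  result₂ = ⟨0 1 1; 0 0 1⟩
Equal? differ; not commutative

Answer: DOES NOT COMMUTE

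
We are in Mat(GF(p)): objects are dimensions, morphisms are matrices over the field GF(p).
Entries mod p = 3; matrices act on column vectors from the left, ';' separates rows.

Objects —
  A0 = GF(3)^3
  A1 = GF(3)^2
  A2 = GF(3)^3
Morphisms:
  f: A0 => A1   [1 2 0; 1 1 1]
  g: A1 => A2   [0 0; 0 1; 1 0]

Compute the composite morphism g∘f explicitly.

  e0=[1,0,0] f=>[1,1] g=>[0,1,1]
  e1=[0,1,0] f=>[2,1] g=>[0,1,2]
  e2=[0,0,1] f=>[0,1] g=>[0,1,0]
composite: [0 0 0; 1 1 1; 1 2 0]

Answer: [0 0 0; 1 1 1; 1 2 0]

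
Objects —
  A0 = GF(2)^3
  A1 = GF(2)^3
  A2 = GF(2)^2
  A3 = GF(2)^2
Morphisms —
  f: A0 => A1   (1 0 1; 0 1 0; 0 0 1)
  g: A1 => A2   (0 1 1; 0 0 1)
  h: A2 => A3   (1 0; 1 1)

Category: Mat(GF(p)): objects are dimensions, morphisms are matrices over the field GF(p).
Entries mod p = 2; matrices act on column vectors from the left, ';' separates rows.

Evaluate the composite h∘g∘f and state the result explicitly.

  e0=[1,0,0] f=>[1,0,0] g=>[0,0] h=>[0,0]
  e1=[0,1,0] f=>[0,1,0] g=>[1,0] h=>[1,1]
  e2=[0,0,1] f=>[1,0,1] g=>[1,1] h=>[1,0]
result: (0 1 1; 0 1 0)

Answer: (0 1 1; 0 1 0)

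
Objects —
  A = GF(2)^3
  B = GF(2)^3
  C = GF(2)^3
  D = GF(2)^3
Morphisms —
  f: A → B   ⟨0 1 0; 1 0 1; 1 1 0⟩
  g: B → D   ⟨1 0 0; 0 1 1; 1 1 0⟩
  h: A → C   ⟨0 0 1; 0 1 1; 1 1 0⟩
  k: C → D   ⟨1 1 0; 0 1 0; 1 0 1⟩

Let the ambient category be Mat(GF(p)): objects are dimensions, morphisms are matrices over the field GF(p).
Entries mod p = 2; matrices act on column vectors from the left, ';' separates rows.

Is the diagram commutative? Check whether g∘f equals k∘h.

Answer: COMMUTES

Work:
Path 1 = f;g:
  e0=(1,0,0) f→(0,1,1) g→(0,0,1)
  e1=(0,1,0) f→(1,0,1) g→(1,1,1)
  e2=(0,0,1) f→(0,1,0) g→(0,1,1)
  composite₁ = ⟨0 1 0; 0 1 1; 1 1 1⟩
Path 2 = h;k:
  e0=(1,0,0) h→(0,0,1) k→(0,0,1)
  e1=(0,1,0) h→(0,1,1) k→(1,1,1)
  e2=(0,0,1) h→(1,1,0) k→(0,1,1)
  composite₂ = ⟨0 1 0; 0 1 1; 1 1 1⟩
Equal? same morphism ✓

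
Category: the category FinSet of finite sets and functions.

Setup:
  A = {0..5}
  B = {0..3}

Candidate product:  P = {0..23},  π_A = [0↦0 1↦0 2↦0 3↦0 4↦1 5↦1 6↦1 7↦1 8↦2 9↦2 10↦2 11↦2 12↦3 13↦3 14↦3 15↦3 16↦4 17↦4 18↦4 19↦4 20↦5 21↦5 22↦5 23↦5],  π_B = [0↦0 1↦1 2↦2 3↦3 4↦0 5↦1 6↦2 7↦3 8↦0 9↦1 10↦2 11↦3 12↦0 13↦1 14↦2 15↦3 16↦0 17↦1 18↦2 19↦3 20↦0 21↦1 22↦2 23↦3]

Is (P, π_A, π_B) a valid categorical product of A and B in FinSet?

|A|·|B| = 6·4 = 24;  |P| = 24
Check the pairing map k ↦ (π_A(k), π_B(k)):
  0 ↦ (0,0)
  1 ↦ (0,1)
  2 ↦ (0,2)
  3 ↦ (0,3)
  4 ↦ (1,0)
  5 ↦ (1,1)
  6 ↦ (1,2)
  7 ↦ (1,3)
  8 ↦ (2,0)
  9 ↦ (2,1)
  10 ↦ (2,2)
  11 ↦ (2,3)
  12 ↦ (3,0)
  13 ↦ (3,1)
  14 ↦ (3,2)
  15 ↦ (3,3)
  16 ↦ (4,0)
  17 ↦ (4,1)
  18 ↦ (4,2)
  19 ↦ (4,3)
  20 ↦ (5,0)
  21 ↦ (5,1)
  22 ↦ (5,2)
  23 ↦ (5,3)
distinct pairs in image: 24 / 24 needed
  → bijection onto A×B; projections well-typed.

Answer: VALID PRODUCT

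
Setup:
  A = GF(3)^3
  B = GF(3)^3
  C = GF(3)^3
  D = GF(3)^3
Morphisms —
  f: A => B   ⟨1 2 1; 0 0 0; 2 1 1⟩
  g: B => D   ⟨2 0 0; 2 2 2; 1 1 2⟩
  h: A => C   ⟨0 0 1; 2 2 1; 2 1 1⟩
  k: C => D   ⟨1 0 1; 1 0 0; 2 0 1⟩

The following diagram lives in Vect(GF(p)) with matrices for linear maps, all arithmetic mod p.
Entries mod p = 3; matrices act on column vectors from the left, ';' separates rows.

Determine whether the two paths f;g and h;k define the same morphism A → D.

Path 1 = f;g:
  e0=⟨1,0,0⟩ f=>⟨1,0,2⟩ g=>⟨2,0,2⟩
  e1=⟨0,1,0⟩ f=>⟨2,0,1⟩ g=>⟨1,0,1⟩
  e2=⟨0,0,1⟩ f=>⟨1,0,1⟩ g=>⟨2,1,0⟩
  composite₁ = ⟨2 1 2; 0 0 1; 2 1 0⟩
Path 2 = h;k:
  e0=⟨1,0,0⟩ h=>⟨0,2,2⟩ k=>⟨2,0,2⟩
  e1=⟨0,1,0⟩ h=>⟨0,2,1⟩ k=>⟨1,0,1⟩
  e2=⟨0,0,1⟩ h=>⟨1,1,1⟩ k=>⟨2,1,0⟩
  composite₂ = ⟨2 1 2; 0 0 1; 2 1 0⟩
Equal? equal; square commutes

Answer: COMMUTES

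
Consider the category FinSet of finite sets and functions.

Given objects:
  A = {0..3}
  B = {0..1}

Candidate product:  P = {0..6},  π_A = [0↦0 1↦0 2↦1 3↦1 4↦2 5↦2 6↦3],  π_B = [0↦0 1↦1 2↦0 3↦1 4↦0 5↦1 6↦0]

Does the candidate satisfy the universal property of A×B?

|A|·|B| = 4·2 = 8;  |P| = 7
  → cardinalities differ; no bijection possible.

Answer: NOT A VALID PRODUCT — |P|=7 ≠ |A|·|B|=8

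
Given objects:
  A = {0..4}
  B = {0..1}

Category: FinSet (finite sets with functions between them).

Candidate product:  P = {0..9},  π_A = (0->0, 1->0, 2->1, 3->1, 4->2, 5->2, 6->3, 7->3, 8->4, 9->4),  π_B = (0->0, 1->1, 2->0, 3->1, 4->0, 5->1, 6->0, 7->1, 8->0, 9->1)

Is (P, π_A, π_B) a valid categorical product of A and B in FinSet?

Answer: VALID PRODUCT

Work:
|A|·|B| = 5·2 = 10;  |P| = 10
Check the pairing map k ↦ (π_A(k), π_B(k)):
  0 -> (0,0)
  1 -> (0,1)
  2 -> (1,0)
  3 -> (1,1)
  4 -> (2,0)
  5 -> (2,1)
  6 -> (3,0)
  7 -> (3,1)
  8 -> (4,0)
  9 -> (4,1)
distinct pairs in image: 10 / 10 needed
  → bijection onto A×B; projections well-typed.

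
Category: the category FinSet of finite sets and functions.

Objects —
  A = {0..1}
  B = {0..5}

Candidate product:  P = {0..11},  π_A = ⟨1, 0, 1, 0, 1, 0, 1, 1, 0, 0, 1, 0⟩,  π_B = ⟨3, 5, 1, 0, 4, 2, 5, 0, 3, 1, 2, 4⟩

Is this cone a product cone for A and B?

Answer: VALID PRODUCT

Trace:
|A|·|B| = 2·6 = 12;  |P| = 12
Check the pairing map k ↦ (π_A(k), π_B(k)):
  0 -> (1,3)
  1 -> (0,5)
  2 -> (1,1)
  3 -> (0,0)
  4 -> (1,4)
  5 -> (0,2)
  6 -> (1,5)
  7 -> (1,0)
  8 -> (0,3)
  9 -> (0,1)
  10 -> (1,2)
  11 -> (0,4)
distinct pairs in image: 12 / 12 needed
  → bijection onto A×B; projections well-typed.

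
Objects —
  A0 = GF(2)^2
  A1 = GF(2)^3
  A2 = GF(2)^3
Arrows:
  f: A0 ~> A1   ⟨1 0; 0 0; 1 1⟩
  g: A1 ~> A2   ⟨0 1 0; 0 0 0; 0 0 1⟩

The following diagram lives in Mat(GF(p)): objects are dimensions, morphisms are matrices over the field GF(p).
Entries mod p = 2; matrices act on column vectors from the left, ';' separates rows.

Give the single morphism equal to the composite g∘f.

  e0=(1,0) f~>(1,0,1) g~>(0,0,1)
  e1=(0,1) f~>(0,0,1) g~>(0,0,1)
result: ⟨0 0; 0 0; 1 1⟩

Answer: ⟨0 0; 0 0; 1 1⟩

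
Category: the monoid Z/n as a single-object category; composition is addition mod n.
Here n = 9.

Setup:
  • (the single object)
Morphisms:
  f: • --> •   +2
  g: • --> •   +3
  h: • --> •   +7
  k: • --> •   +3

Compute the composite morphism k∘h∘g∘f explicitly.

  0 +2≡2 +3≡5 +7≡3 +3≡6  (mod 9)
⟦path⟧: +6

Answer: +6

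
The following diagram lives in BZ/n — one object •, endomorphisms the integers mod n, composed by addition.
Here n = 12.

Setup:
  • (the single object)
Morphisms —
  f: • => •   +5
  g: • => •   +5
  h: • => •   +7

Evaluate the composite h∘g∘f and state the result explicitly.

  0 +5≡5 +5≡10 +7≡5  (mod 12)
result: +5

Answer: +5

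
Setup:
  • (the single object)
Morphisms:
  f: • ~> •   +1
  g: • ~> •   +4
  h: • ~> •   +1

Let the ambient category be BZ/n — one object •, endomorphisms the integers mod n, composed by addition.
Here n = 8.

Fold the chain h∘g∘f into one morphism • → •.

Answer: +6

Work:
  0 +1≡1 +4≡5 +1≡6  (mod 8)
composite: +6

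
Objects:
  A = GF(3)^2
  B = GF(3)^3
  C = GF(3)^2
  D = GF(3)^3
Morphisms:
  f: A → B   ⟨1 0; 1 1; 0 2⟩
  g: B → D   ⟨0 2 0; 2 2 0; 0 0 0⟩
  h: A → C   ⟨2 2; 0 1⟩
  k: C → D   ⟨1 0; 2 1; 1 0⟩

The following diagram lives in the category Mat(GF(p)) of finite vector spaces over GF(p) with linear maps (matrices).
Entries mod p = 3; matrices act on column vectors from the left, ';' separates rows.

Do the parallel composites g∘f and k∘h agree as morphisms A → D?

Path 1 = f;g:
  e0=(1,0) f→(1,1,0) g→(2,1,0)
  e1=(0,1) f→(0,1,2) g→(2,2,0)
  composite₁ = ⟨2 2; 1 2; 0 0⟩
Path 2 = h;k:
  e0=(1,0) h→(2,0) k→(2,1,2)
  e1=(0,1) h→(2,1) k→(2,2,2)
  composite₂ = ⟨2 2; 1 2; 2 2⟩
Equal? NO — does not commute

Answer: DOES NOT COMMUTE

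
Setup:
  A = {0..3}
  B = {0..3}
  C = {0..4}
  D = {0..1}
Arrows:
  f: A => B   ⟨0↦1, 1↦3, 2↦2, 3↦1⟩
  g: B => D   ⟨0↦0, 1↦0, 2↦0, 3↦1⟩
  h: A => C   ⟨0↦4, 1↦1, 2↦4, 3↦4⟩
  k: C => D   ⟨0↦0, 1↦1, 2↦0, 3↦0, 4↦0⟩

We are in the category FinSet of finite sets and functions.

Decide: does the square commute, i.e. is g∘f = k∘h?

Answer: COMMUTES

Derivation:
Along f;g (path 1):
  0 f=>1 g=>0
  1 f=>3 g=>1
  2 f=>2 g=>0
  3 f=>1 g=>0
  composite₁ = ⟨0↦0, 1↦1, 2↦0, 3↦0⟩
Along h;k (path 2):
  0 h=>4 k=>0
  1 h=>1 k=>1
  2 h=>4 k=>0
  3 h=>4 k=>0
  composite₂ = ⟨0↦0, 1↦1, 2↦0, 3↦0⟩
Equal? YES — commutes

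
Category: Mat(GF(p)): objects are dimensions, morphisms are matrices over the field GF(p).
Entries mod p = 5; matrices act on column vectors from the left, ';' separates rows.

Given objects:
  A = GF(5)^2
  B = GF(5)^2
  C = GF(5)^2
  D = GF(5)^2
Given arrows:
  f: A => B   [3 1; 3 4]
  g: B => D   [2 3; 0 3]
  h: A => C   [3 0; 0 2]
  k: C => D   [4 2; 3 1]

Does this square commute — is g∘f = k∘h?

Answer: DOES NOT COMMUTE

Trace:
Along f;g (path 1):
  e0=[1,0] f=>[3,3] g=>[0,4]
  e1=[0,1] f=>[1,4] g=>[4,2]
  result₁ = [0 4; 4 2]
Along h;k (path 2):
  e0=[1,0] h=>[3,0] k=>[2,4]
  e1=[0,1] h=>[0,2] k=>[4,2]
  result₂ = [2 4; 4 2]
Equal? NO — does not commute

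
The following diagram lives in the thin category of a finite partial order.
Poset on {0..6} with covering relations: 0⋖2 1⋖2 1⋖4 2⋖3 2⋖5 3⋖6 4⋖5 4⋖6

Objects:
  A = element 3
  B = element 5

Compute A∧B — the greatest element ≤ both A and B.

Answer: A∧B = 2

Derivation:
Common predecessors of 3,5: {0,1,2}
  0 ⊑ 2
  1 ⊑ 2
  2 ⊑ 2
glb = 2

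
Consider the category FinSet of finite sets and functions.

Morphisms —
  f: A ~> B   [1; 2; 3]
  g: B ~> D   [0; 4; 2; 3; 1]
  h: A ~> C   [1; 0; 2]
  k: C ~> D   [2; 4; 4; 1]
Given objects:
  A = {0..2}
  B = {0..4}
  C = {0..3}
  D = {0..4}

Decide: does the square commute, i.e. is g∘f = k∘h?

Path 1 = f;g:
  0 f~>1 g~>4
  1 f~>2 g~>2
  2 f~>3 g~>3
  ⟦path⟧₁ = [4; 2; 3]
Path 2 = h;k:
  0 h~>1 k~>4
  1 h~>0 k~>2
  2 h~>2 k~>4
  ⟦path⟧₂ = [4; 2; 4]
Equal? NO — does not commute

Answer: DOES NOT COMMUTE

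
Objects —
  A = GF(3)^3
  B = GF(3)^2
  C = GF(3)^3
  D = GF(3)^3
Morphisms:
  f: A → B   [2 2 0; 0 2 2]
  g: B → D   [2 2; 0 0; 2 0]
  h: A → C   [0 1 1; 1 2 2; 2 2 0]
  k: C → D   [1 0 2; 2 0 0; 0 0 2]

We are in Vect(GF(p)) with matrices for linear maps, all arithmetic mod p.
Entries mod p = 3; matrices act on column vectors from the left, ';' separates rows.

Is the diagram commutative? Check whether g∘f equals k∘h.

Answer: DOES NOT COMMUTE

Work:
Path 1 = f;g:
  e0=(1,0,0) f→(2,0) g→(1,0,1)
  e1=(0,1,0) f→(2,2) g→(2,0,1)
  e2=(0,0,1) f→(0,2) g→(1,0,0)
  ⟦path⟧₁ = [1 2 1; 0 0 0; 1 1 0]
Path 2 = h;k:
  e0=(1,0,0) h→(0,1,2) k→(1,0,1)
  e1=(0,1,0) h→(1,2,2) k→(2,2,1)
  e2=(0,0,1) h→(1,2,0) k→(1,2,0)
  ⟦path⟧₂ = [1 2 1; 0 2 2; 1 1 0]
Equal? differ; not commutative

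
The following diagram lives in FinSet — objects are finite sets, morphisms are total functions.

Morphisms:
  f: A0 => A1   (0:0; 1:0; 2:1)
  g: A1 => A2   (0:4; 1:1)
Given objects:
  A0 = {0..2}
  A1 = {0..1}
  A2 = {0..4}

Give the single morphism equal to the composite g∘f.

  0 f=>0 g=>4
  1 f=>0 g=>4
  2 f=>1 g=>1
result: (0:4; 1:4; 2:1)

Answer: (0:4; 1:4; 2:1)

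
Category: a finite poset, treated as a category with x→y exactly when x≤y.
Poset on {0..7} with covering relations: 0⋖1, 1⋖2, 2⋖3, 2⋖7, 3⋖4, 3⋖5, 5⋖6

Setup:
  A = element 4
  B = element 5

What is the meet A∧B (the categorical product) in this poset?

Answer: A∧B = 3

Trace:
Lower bounds of A=4 and B=5: {0,1,2,3}
  0 ≤ 3
  1 ≤ 3
  2 ≤ 3
  3 ≤ 3
glb = 3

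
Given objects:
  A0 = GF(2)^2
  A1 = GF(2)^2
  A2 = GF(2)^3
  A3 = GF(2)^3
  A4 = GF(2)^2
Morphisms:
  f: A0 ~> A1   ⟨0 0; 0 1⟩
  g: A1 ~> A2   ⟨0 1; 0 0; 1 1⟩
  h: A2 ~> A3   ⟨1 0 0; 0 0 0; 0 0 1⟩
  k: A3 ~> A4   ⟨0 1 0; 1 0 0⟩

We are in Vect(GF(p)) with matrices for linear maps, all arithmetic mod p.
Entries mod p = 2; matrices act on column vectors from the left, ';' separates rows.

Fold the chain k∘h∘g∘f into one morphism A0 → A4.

  e0=⟨1,0⟩ f~>⟨0,0⟩ g~>⟨0,0,0⟩ h~>⟨0,0,0⟩ k~>⟨0,0⟩
  e1=⟨0,1⟩ f~>⟨0,1⟩ g~>⟨1,0,1⟩ h~>⟨1,0,1⟩ k~>⟨0,1⟩
⟦path⟧: ⟨0 0; 0 1⟩

Answer: ⟨0 0; 0 1⟩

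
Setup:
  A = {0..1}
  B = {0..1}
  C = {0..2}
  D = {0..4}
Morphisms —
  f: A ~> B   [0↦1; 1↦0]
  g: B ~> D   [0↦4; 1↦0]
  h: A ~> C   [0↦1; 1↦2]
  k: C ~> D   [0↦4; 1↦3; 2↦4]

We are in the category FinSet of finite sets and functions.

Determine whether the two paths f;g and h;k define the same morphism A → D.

1) trace f;g:
  0 f~>1 g~>0
  1 f~>0 g~>4
  result₁ = [0↦0; 1↦4]
2) trace h;k:
  0 h~>1 k~>3
  1 h~>2 k~>4
  result₂ = [0↦3; 1↦4]
Equal? distinct morphisms ✗

Answer: DOES NOT COMMUTE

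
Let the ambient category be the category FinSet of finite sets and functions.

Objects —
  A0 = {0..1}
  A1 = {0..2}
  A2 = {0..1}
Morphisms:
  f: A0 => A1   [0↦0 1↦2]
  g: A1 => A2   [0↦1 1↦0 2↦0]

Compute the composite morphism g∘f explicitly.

  0 f=>0 g=>1
  1 f=>2 g=>0
⟦path⟧: [0↦1 1↦0]

Answer: [0↦1 1↦0]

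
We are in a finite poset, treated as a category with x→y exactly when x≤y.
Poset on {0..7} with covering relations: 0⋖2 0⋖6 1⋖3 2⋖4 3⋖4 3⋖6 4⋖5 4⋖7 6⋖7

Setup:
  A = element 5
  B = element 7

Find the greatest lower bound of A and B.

Answer: A∧B = 4

Trace:
Common predecessors of 5,7: {0,1,2,3,4}
  0 ≤ 4
  1 ≤ 4
  2 ≤ 4
  3 ≤ 4
  4 ≤ 4
glb = 4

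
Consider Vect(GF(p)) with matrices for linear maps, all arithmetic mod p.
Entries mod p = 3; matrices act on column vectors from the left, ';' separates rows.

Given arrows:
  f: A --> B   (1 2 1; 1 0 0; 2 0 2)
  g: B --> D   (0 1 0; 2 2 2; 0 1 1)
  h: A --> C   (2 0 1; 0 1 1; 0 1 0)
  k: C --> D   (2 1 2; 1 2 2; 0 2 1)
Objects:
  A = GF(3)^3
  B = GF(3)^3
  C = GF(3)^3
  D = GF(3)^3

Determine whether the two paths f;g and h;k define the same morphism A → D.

1) trace f;g:
  e0=[1,0,0] f-->[1,1,2] g-->[1,2,0]
  e1=[0,1,0] f-->[2,0,0] g-->[0,1,0]
  e2=[0,0,1] f-->[1,0,2] g-->[0,0,2]
  result₁ = (1 0 0; 2 1 0; 0 0 2)
2) trace h;k:
  e0=[1,0,0] h-->[2,0,0] k-->[1,2,0]
  e1=[0,1,0] h-->[0,1,1] k-->[0,1,0]
  e2=[0,0,1] h-->[1,1,0] k-->[0,0,2]
  result₂ = (1 0 0; 2 1 0; 0 0 2)
Equal? equal; square commutes

Answer: COMMUTES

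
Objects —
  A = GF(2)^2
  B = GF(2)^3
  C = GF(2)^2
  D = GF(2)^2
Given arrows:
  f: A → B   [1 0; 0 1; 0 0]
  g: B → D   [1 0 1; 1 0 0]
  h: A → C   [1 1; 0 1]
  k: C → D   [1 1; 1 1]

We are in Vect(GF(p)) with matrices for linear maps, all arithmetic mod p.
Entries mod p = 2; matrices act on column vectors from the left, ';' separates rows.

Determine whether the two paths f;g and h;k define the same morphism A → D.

Answer: COMMUTES

Work:
Along f;g (path 1):
  e0=(1,0) f→(1,0,0) g→(1,1)
  e1=(0,1) f→(0,1,0) g→(0,0)
  ⟦path⟧₁ = [1 0; 1 0]
Along h;k (path 2):
  e0=(1,0) h→(1,0) k→(1,1)
  e1=(0,1) h→(1,1) k→(0,0)
  ⟦path⟧₂ = [1 0; 1 0]
Equal? same morphism ✓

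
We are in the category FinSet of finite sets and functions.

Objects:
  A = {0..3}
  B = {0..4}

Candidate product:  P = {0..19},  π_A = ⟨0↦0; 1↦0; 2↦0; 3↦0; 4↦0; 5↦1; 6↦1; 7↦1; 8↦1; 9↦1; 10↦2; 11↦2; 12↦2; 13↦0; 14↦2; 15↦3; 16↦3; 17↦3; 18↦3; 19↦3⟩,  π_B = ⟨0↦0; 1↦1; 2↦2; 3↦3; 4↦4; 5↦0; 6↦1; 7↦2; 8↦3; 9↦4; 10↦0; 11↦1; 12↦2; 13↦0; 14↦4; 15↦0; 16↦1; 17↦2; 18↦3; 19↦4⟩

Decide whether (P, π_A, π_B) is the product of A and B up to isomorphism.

|A|·|B| = 4·5 = 20;  |P| = 20
Check the pairing map k ↦ (π_A(k), π_B(k)):
  0 ↦ (0,0)
  1 ↦ (0,1)
  2 ↦ (0,2)
  3 ↦ (0,3)
  4 ↦ (0,4)
  5 ↦ (1,0)
  6 ↦ (1,1)
  7 ↦ (1,2)
  8 ↦ (1,3)
  9 ↦ (1,4)
  10 ↦ (2,0)
  11 ↦ (2,1)
  12 ↦ (2,2)
  13 ↦ (0,0)  ✗ repeats pair of k=0
  14 ↦ (2,4)
  15 ↦ (3,0)
  16 ↦ (3,1)
  17 ↦ (3,2)
  18 ↦ (3,3)
  19 ↦ (3,4)
distinct pairs in image: 19 / 20 needed
  → (0,0) hit at k=0 and k=13

Answer: NOT A VALID PRODUCT — duplicate pair at indices 0,13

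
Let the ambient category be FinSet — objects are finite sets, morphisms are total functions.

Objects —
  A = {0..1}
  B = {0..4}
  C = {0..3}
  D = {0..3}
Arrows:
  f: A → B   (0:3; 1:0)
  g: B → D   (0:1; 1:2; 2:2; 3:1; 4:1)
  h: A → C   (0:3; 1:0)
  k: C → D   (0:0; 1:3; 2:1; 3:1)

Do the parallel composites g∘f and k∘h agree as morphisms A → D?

Answer: DOES NOT COMMUTE

Work:
Path 1 = f;g:
  0 f→3 g→1
  1 f→0 g→1
  composite₁ = (0:1; 1:1)
Path 2 = h;k:
  0 h→3 k→1
  1 h→0 k→0
  composite₂ = (0:1; 1:0)
Equal? distinct morphisms ✗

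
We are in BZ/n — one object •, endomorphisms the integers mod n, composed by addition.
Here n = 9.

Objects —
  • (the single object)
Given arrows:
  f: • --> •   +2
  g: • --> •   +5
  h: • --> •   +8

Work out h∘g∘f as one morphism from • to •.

  0 +2≡2 +5≡7 +8≡6  (mod 9)
result: +6

Answer: +6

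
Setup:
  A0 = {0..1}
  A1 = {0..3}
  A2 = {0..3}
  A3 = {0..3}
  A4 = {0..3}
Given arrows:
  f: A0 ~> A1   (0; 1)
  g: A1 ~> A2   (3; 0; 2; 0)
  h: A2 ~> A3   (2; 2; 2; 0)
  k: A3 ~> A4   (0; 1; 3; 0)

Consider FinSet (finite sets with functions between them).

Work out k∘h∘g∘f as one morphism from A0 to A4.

  0 f~>0 g~>3 h~>0 k~>0
  1 f~>1 g~>0 h~>2 k~>3
result: (0; 3)

Answer: (0; 3)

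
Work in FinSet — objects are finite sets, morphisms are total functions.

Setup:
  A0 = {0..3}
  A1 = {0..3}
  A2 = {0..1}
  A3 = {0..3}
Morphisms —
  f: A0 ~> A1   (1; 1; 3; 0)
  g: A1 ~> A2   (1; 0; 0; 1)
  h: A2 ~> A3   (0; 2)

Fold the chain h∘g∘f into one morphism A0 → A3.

Answer: (0; 0; 2; 2)

Work:
  0 f~>1 g~>0 h~>0
  1 f~>1 g~>0 h~>0
  2 f~>3 g~>1 h~>2
  3 f~>0 g~>1 h~>2
composite: (0; 0; 2; 2)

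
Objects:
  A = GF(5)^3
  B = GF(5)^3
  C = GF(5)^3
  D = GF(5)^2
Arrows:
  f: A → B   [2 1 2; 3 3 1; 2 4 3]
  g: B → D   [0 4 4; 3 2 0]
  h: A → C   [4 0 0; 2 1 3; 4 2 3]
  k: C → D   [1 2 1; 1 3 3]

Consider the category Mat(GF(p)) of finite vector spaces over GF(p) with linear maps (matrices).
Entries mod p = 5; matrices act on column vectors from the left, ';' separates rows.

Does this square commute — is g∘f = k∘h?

Answer: DOES NOT COMMUTE

Work:
Along f;g (path 1):
  e0=(1,0,0) f→(2,3,2) g→(0,2)
  e1=(0,1,0) f→(1,3,4) g→(3,4)
  e2=(0,0,1) f→(2,1,3) g→(1,3)
  composite₁ = [0 3 1; 2 4 3]
Along h;k (path 2):
  e0=(1,0,0) h→(4,2,4) k→(2,2)
  e1=(0,1,0) h→(0,1,2) k→(4,4)
  e2=(0,0,1) h→(0,3,3) k→(4,3)
  composite₂ = [2 4 4; 2 4 3]
Equal? NO — does not commute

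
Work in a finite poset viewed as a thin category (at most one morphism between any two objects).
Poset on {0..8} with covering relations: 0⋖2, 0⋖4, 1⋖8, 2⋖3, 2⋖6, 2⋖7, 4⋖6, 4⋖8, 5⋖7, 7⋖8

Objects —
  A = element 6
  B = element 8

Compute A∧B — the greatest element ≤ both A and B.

Answer: NO MEET EXISTS

Work:
Common predecessors of 6,8: {0,2,4}
  maximal lower bounds 2 and 4 are incomparable: neither 2⊑4 nor 4⊑2
→ no greatest lower bound exists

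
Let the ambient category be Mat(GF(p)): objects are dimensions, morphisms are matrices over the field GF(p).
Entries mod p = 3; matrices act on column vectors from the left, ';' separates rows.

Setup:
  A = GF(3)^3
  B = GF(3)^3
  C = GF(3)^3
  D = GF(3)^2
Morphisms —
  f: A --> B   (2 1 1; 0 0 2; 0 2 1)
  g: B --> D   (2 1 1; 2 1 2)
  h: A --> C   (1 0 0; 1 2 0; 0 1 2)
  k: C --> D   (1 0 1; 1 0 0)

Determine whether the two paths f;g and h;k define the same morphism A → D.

Answer: COMMUTES

Work:
Along f;g (path 1):
  e0=[1,0,0] f-->[2,0,0] g-->[1,1]
  e1=[0,1,0] f-->[1,0,2] g-->[1,0]
  e2=[0,0,1] f-->[1,2,1] g-->[2,0]
  ⟦path⟧₁ = (1 1 2; 1 0 0)
Along h;k (path 2):
  e0=[1,0,0] h-->[1,1,0] k-->[1,1]
  e1=[0,1,0] h-->[0,2,1] k-->[1,0]
  e2=[0,0,1] h-->[0,0,2] k-->[2,0]
  ⟦path⟧₂ = (1 1 2; 1 0 0)
Equal? equal; square commutes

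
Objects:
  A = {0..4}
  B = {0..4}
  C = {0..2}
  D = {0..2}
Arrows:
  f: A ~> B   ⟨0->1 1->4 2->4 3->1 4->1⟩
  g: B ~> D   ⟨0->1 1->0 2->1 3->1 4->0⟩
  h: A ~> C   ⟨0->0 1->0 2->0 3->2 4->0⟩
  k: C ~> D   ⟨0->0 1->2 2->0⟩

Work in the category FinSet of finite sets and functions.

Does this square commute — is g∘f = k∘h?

Answer: COMMUTES

Trace:
Path 1 = f;g:
  0 f~>1 g~>0
  1 f~>4 g~>0
  2 f~>4 g~>0
  3 f~>1 g~>0
  4 f~>1 g~>0
  composite₁ = ⟨0->0 1->0 2->0 3->0 4->0⟩
Path 2 = h;k:
  0 h~>0 k~>0
  1 h~>0 k~>0
  2 h~>0 k~>0
  3 h~>2 k~>0
  4 h~>0 k~>0
  composite₂ = ⟨0->0 1->0 2->0 3->0 4->0⟩
Equal? equal; square commutes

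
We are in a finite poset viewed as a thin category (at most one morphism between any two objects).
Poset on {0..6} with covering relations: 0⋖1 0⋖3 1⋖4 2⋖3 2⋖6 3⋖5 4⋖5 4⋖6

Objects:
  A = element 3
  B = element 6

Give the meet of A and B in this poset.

Common predecessors of 3,6: {0,2}
  maximal lower bounds 0 and 2 are incomparable: neither 0⊑2 nor 2⊑0
→ no greatest lower bound exists

Answer: NO MEET EXISTS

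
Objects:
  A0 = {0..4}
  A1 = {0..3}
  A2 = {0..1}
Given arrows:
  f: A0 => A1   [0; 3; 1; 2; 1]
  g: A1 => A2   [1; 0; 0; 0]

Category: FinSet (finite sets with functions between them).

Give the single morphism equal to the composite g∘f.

Answer: [1; 0; 0; 0; 0]

Trace:
  0 f=>0 g=>1
  1 f=>3 g=>0
  2 f=>1 g=>0
  3 f=>2 g=>0
  4 f=>1 g=>0
result: [1; 0; 0; 0; 0]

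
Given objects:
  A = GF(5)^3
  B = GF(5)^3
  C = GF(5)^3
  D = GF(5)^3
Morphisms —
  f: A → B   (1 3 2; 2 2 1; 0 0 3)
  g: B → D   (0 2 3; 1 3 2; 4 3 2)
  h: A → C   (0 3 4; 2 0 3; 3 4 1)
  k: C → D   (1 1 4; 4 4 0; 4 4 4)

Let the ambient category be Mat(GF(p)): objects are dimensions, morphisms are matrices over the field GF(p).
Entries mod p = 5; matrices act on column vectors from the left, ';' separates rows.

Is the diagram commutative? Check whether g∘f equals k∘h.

Answer: DOES NOT COMMUTE

Work:
Along f;g (path 1):
  e0=⟨1,0,0⟩ f→⟨1,2,0⟩ g→⟨4,2,0⟩
  e1=⟨0,1,0⟩ f→⟨3,2,0⟩ g→⟨4,4,3⟩
  e2=⟨0,0,1⟩ f→⟨2,1,3⟩ g→⟨1,1,2⟩
  ⟦path⟧₁ = (4 4 1; 2 4 1; 0 3 2)
Along h;k (path 2):
  e0=⟨1,0,0⟩ h→⟨0,2,3⟩ k→⟨4,3,0⟩
  e1=⟨0,1,0⟩ h→⟨3,0,4⟩ k→⟨4,2,3⟩
  e2=⟨0,0,1⟩ h→⟨4,3,1⟩ k→⟨1,3,2⟩
  ⟦path⟧₂ = (4 4 1; 3 2 3; 0 3 2)
Equal? distinct morphisms ✗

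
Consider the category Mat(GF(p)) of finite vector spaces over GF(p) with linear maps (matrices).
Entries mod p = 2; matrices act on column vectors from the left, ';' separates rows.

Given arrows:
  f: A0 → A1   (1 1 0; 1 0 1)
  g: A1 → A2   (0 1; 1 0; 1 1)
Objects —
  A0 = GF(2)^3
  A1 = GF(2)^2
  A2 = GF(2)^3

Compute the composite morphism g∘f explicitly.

  e0=(1,0,0) f→(1,1) g→(1,1,0)
  e1=(0,1,0) f→(1,0) g→(0,1,1)
  e2=(0,0,1) f→(0,1) g→(1,0,1)
composite: (1 0 1; 1 1 0; 0 1 1)

Answer: (1 0 1; 1 1 0; 0 1 1)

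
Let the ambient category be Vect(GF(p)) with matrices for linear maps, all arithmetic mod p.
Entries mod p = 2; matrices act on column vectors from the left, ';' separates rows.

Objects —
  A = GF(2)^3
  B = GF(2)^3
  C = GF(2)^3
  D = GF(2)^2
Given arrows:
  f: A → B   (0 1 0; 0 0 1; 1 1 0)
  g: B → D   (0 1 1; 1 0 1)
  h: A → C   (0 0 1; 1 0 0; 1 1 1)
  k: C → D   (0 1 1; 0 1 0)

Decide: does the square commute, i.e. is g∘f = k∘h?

1) trace f;g:
  e0=⟨1,0,0⟩ f→⟨0,0,1⟩ g→⟨1,1⟩
  e1=⟨0,1,0⟩ f→⟨1,0,1⟩ g→⟨1,0⟩
  e2=⟨0,0,1⟩ f→⟨0,1,0⟩ g→⟨1,0⟩
  composite₁ = (1 1 1; 1 0 0)
2) trace h;k:
  e0=⟨1,0,0⟩ h→⟨0,1,1⟩ k→⟨0,1⟩
  e1=⟨0,1,0⟩ h→⟨0,0,1⟩ k→⟨1,0⟩
  e2=⟨0,0,1⟩ h→⟨1,0,1⟩ k→⟨1,0⟩
  composite₂ = (0 1 1; 1 0 0)
Equal? NO — does not commute

Answer: DOES NOT COMMUTE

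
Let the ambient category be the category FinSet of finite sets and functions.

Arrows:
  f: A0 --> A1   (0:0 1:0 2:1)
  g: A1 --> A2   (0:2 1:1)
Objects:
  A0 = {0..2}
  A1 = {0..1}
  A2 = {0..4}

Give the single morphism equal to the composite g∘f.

Answer: (0:2 1:2 2:1)

Work:
  0 f-->0 g-->2
  1 f-->0 g-->2
  2 f-->1 g-->1
⟦path⟧: (0:2 1:2 2:1)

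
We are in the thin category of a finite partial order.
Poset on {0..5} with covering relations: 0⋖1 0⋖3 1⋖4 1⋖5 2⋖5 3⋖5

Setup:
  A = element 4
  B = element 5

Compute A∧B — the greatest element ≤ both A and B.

Answer: A∧B = 1

Trace:
Common predecessors of 4,5: {0,1}
  0 ≤ 1
  1 ≤ 1
glb = 1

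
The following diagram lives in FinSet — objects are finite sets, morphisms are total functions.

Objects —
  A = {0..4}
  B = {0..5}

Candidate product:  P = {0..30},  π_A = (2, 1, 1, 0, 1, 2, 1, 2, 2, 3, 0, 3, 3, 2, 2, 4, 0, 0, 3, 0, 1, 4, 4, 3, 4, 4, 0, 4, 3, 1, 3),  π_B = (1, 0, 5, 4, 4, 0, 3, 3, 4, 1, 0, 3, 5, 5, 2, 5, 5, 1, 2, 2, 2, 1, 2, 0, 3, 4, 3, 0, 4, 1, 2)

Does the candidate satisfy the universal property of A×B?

|A|·|B| = 5·6 = 30;  |P| = 31
  → cardinalities differ; no bijection possible.

Answer: NOT A VALID PRODUCT — |P|=31 ≠ |A|·|B|=30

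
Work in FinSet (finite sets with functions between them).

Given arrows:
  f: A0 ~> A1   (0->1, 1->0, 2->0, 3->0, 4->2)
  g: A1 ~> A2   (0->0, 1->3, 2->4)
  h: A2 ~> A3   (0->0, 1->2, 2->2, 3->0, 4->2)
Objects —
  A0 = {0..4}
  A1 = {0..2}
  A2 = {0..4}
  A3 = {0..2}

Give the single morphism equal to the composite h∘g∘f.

  0 f~>1 g~>3 h~>0
  1 f~>0 g~>0 h~>0
  2 f~>0 g~>0 h~>0
  3 f~>0 g~>0 h~>0
  4 f~>2 g~>4 h~>2
⟦path⟧: (0->0, 1->0, 2->0, 3->0, 4->2)

Answer: (0->0, 1->0, 2->0, 3->0, 4->2)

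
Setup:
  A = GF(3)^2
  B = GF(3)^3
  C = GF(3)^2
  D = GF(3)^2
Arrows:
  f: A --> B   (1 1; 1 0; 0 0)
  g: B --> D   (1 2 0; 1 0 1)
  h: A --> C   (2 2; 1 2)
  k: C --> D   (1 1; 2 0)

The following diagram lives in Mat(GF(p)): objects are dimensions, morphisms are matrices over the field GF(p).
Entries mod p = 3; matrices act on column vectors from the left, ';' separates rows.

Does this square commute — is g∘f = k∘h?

Answer: COMMUTES

Derivation:
Along f;g (path 1):
  e0=[1,0] f-->[1,1,0] g-->[0,1]
  e1=[0,1] f-->[1,0,0] g-->[1,1]
  result₁ = (0 1; 1 1)
Along h;k (path 2):
  e0=[1,0] h-->[2,1] k-->[0,1]
  e1=[0,1] h-->[2,2] k-->[1,1]
  result₂ = (0 1; 1 1)
Equal? YES — commutes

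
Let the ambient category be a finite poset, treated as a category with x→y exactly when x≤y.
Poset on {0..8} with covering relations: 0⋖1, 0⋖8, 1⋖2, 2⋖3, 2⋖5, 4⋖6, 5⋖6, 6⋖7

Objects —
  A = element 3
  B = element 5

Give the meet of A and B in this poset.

Answer: A∧B = 2

Derivation:
Common predecessors of 3,5: {0,1,2}
  0 ≤ 2
  1 ≤ 2
  2 ≤ 2
glb = 2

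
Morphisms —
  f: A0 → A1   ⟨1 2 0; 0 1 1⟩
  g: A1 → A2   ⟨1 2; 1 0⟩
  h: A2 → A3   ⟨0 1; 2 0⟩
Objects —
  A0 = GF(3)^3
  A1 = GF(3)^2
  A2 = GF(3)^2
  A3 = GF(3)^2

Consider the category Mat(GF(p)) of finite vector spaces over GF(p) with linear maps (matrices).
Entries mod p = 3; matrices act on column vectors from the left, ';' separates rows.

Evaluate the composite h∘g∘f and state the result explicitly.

Answer: ⟨1 2 0; 2 2 1⟩

Trace:
  e0=(1,0,0) f→(1,0) g→(1,1) h→(1,2)
  e1=(0,1,0) f→(2,1) g→(1,2) h→(2,2)
  e2=(0,0,1) f→(0,1) g→(2,0) h→(0,1)
⟦path⟧: ⟨1 2 0; 2 2 1⟩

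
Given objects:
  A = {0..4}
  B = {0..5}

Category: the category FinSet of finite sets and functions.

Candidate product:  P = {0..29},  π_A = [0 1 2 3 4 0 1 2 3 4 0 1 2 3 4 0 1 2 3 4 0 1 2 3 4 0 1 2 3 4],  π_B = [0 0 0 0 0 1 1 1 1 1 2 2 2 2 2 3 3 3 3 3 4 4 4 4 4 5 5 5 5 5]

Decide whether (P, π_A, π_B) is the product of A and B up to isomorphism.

|A|·|B| = 5·6 = 30;  |P| = 30
Check the pairing map k ↦ (π_A(k), π_B(k)):
  0 : (0,0)
  1 : (1,0)
  2 : (2,0)
  3 : (3,0)
  4 : (4,0)
  5 : (0,1)
  6 : (1,1)
  7 : (2,1)
  8 : (3,1)
  9 : (4,1)
  10 : (0,2)
  11 : (1,2)
  12 : (2,2)
  13 : (3,2)
  14 : (4,2)
  15 : (0,3)
  16 : (1,3)
  17 : (2,3)
  18 : (3,3)
  19 : (4,3)
  20 : (0,4)
  21 : (1,4)
  22 : (2,4)
  23 : (3,4)
  24 : (4,4)
  25 : (0,5)
  26 : (1,5)
  27 : (2,5)
  28 : (3,5)
  29 : (4,5)
distinct pairs in image: 30 / 30 needed
  → bijection onto A×B; projections well-typed.

Answer: VALID PRODUCT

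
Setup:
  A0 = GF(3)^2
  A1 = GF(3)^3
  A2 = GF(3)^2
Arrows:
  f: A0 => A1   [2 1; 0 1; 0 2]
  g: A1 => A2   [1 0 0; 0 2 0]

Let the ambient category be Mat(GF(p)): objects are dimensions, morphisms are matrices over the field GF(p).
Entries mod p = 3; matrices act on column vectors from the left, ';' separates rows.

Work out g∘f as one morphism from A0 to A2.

Answer: [2 1; 0 2]

Work:
  e0=(1,0) f=>(2,0,0) g=>(2,0)
  e1=(0,1) f=>(1,1,2) g=>(1,2)
composite: [2 1; 0 2]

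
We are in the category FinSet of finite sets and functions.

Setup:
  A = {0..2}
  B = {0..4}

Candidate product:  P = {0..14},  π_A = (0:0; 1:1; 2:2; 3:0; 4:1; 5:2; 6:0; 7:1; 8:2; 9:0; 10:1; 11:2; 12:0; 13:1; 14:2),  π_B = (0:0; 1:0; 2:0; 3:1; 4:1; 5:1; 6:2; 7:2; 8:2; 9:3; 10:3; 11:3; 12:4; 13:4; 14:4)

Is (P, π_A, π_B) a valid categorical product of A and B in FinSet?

|A|·|B| = 3·5 = 15;  |P| = 15
Check the pairing map k ↦ (π_A(k), π_B(k)):
  0 : (0,0)
  1 : (1,0)
  2 : (2,0)
  3 : (0,1)
  4 : (1,1)
  5 : (2,1)
  6 : (0,2)
  7 : (1,2)
  8 : (2,2)
  9 : (0,3)
  10 : (1,3)
  11 : (2,3)
  12 : (0,4)
  13 : (1,4)
  14 : (2,4)
distinct pairs in image: 15 / 15 needed
  → bijection onto A×B; projections well-typed.

Answer: VALID PRODUCT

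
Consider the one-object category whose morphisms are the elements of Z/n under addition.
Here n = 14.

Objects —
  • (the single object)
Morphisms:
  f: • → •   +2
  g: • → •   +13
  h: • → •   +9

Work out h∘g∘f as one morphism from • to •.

  0 +2≡2 +13≡1 +9≡10  (mod 14)
result: +10

Answer: +10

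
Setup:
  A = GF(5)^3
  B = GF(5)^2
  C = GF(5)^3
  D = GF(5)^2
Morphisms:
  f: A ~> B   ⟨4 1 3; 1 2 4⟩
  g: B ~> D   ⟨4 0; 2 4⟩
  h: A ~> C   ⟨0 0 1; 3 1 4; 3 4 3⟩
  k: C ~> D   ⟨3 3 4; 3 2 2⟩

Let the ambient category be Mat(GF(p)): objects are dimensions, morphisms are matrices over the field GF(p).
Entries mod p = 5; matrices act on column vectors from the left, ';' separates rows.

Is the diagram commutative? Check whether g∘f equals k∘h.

Along f;g (path 1):
  e0=⟨1,0,0⟩ f~>⟨4,1⟩ g~>⟨1,2⟩
  e1=⟨0,1,0⟩ f~>⟨1,2⟩ g~>⟨4,0⟩
  e2=⟨0,0,1⟩ f~>⟨3,4⟩ g~>⟨2,2⟩
  result₁ = ⟨1 4 2; 2 0 2⟩
Along h;k (path 2):
  e0=⟨1,0,0⟩ h~>⟨0,3,3⟩ k~>⟨1,2⟩
  e1=⟨0,1,0⟩ h~>⟨0,1,4⟩ k~>⟨4,0⟩
  e2=⟨0,0,1⟩ h~>⟨1,4,3⟩ k~>⟨2,2⟩
  result₂ = ⟨1 4 2; 2 0 2⟩
Equal? same morphism ✓

Answer: COMMUTES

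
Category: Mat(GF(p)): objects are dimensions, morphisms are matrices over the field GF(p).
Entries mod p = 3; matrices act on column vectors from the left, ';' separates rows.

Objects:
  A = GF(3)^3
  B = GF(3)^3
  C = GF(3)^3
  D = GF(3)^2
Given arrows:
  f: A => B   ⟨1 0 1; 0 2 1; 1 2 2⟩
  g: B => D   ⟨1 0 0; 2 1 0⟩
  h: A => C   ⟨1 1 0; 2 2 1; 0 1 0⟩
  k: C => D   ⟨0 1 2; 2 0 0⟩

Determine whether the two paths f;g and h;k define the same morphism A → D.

Answer: DOES NOT COMMUTE

Work:
Path 1 = f;g:
  e0=⟨1,0,0⟩ f=>⟨1,0,1⟩ g=>⟨1,2⟩
  e1=⟨0,1,0⟩ f=>⟨0,2,2⟩ g=>⟨0,2⟩
  e2=⟨0,0,1⟩ f=>⟨1,1,2⟩ g=>⟨1,0⟩
  result₁ = ⟨1 0 1; 2 2 0⟩
Path 2 = h;k:
  e0=⟨1,0,0⟩ h=>⟨1,2,0⟩ k=>⟨2,2⟩
  e1=⟨0,1,0⟩ h=>⟨1,2,1⟩ k=>⟨1,2⟩
  e2=⟨0,0,1⟩ h=>⟨0,1,0⟩ k=>⟨1,0⟩
  result₂ = ⟨2 1 1; 2 2 0⟩
Equal? NO — does not commute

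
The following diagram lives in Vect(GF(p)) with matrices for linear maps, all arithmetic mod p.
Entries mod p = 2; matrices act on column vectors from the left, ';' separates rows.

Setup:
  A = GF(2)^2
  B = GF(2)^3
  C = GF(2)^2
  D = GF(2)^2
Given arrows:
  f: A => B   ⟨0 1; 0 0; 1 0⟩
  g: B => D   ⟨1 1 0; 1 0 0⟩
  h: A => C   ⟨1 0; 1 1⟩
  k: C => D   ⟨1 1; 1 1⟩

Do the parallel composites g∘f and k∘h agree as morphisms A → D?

1) trace f;g:
  e0=[1,0] f=>[0,0,1] g=>[0,0]
  e1=[0,1] f=>[1,0,0] g=>[1,1]
  composite₁ = ⟨0 1; 0 1⟩
2) trace h;k:
  e0=[1,0] h=>[1,1] k=>[0,0]
  e1=[0,1] h=>[0,1] k=>[1,1]
  composite₂ = ⟨0 1; 0 1⟩
Equal? equal; square commutes

Answer: COMMUTES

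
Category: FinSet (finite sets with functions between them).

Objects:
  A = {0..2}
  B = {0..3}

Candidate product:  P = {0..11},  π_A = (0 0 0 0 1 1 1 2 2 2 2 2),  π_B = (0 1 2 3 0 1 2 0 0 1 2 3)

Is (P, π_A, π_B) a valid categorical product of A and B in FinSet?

|A|·|B| = 3·4 = 12;  |P| = 12
Check the pairing map k ↦ (π_A(k), π_B(k)):
  0 ↦ (0,0)
  1 ↦ (0,1)
  2 ↦ (0,2)
  3 ↦ (0,3)
  4 ↦ (1,0)
  5 ↦ (1,1)
  6 ↦ (1,2)
  7 ↦ (2,0)
  8 ↦ (2,0)  ✗ repeats pair of k=7
  9 ↦ (2,1)
  10 ↦ (2,2)
  11 ↦ (2,3)
distinct pairs in image: 11 / 12 needed
  → (2,0) hit at k=7 and k=8

Answer: NOT A VALID PRODUCT — duplicate pair at indices 8,7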